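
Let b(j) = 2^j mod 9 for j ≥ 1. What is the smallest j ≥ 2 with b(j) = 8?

b(1) = 2,  b(2) = 4,  b(3) = 8,  b(4) = 7,  b(5) = 5,  b(6) = 1,  b(7) = 2.
Since b(7) = b(1) = 2, the sequence is periodic with period 6.
The value 8 first appears (with j ≥ 2) at b(3).

3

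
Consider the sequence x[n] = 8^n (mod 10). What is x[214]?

4

x[1] = 8,  x[2] = 4,  x[3] = 2,  x[4] = 6,  x[5] = 8.
Since x[5] = x[1] = 8, the sequence is periodic with period 4.
So x[214] = x[1 + ((214-1) mod 4)] = x[2] = 4.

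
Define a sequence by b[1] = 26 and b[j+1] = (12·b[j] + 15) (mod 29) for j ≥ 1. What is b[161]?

We have b[1] = 26,  b[2] = 8,  b[3] = 24,  b[4] = 13,  b[5] = 26.
Since b[5] = b[1] = 26, the sequence is periodic with period 4.
So b[161] = b[1 + ((161-1) mod 4)] = b[1] = 26.

26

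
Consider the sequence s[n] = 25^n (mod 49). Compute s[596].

9

Listing terms: s[1] = 25,  s[2] = 37,  s[3] = 43,  s[4] = 46,  s[5] = 23,  s[6] = 36,  s[7] = 18,  s[8] = 9,  s[9] = 29,  s[10] = 39,  s[11] = 44,  s[12] = 22,  s[13] = 11,  s[14] = 30,  s[15] = 15,  s[16] = 32,  s[17] = 16,  s[18] = 8,  s[19] = 4,  s[20] = 2,  s[21] = 1,  s[22] = 25.
The sequence repeats with period 21.
(596 - 1) mod 21 = 7, so s[596] = s[8] = 9.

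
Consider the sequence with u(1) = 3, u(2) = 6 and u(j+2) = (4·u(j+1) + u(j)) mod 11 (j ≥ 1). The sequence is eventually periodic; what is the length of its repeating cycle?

10

Computing terms: u(1) = 3,  u(2) = 6,  u(3) = 5,  u(4) = 4,  u(5) = 10,  u(6) = 0,  u(7) = 10,  u(8) = 7,  u(9) = 5,  u(10) = 5,  u(11) = 3,  u(12) = 6.
Since (u(11), u(12)) = (u(1), u(2)) = (3, 6) (two consecutive terms determine the rest), the sequence is periodic with period 10.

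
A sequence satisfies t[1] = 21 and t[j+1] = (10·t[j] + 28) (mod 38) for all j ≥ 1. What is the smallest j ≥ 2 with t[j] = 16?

4

t[1] = 21,  t[2] = 10,  t[3] = 14,  t[4] = 16,  t[5] = 36,  t[6] = 8,  t[7] = 32,  t[8] = 6,  t[9] = 12,  t[10] = 34,  t[11] = 26,  t[12] = 22,  t[13] = 20,  t[14] = 0,  t[15] = 28,  t[16] = 4,  t[17] = 30,  t[18] = 24,  t[19] = 2,  t[20] = 10.
Since t[20] = t[2] = 10, the sequence is eventually periodic: after a pre-period of length 1 it cycles with period 18.
The value 16 first appears (with j ≥ 2) at t[4].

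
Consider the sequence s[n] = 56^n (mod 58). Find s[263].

s[1] = 56; s[2] = 4; s[3] = 50; s[4] = 16; s[5] = 26; s[6] = 6; s[7] = 46; s[8] = 24; s[9] = 10; s[10] = 38; s[11] = 40; s[12] = 36; s[13] = 44; s[14] = 28; s[15] = 2; s[16] = 54; s[17] = 8; s[18] = 42; s[19] = 32; s[20] = 52; s[21] = 12; s[22] = 34; s[23] = 48; s[24] = 20; s[25] = 18; s[26] = 22; s[27] = 14; s[28] = 30; s[29] = 56.
The sequence repeats with period 28.
(263 - 1) mod 28 = 10, so s[263] = s[11] = 40.

40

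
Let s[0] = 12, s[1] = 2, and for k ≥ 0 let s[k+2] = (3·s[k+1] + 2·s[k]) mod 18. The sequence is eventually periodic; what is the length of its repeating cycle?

Listing terms: s[0] = 12,  s[1] = 2,  s[2] = 12,  s[3] = 4,  s[4] = 0,  s[5] = 8,  s[6] = 6,  s[7] = 16,  s[8] = 6,  s[9] = 14,  s[10] = 0,  s[11] = 10,  s[12] = 12,  s[13] = 2.
The sequence repeats with period 12.

12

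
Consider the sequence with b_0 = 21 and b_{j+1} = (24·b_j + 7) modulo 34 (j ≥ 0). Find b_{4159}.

We have b_0 = 21,  b_1 = 1,  b_2 = 31,  b_3 = 3,  b_4 = 11,  b_5 = 33,  b_6 = 17,  b_7 = 7,  b_8 = 5,  b_9 = 25,  b_{10} = 29,  b_{11} = 23,  b_{12} = 15,  b_{13} = 27,  b_{14} = 9,  b_{15} = 19,  b_{16} = 21.
The sequence repeats with period 16.
(4159 - 0) mod 16 = 15, so b_{4159} = b_{15} = 19.

19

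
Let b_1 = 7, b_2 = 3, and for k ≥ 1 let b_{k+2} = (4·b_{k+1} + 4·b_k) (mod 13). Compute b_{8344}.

4

b_1 = 7; b_2 = 3; b_3 = 1; b_4 = 3; b_5 = 3; b_6 = 11; b_7 = 4; b_8 = 8; b_9 = 9; b_{10} = 3; b_{11} = 9; b_{12} = 9; b_{13} = 7; b_{14} = 12; b_{15} = 11; b_{16} = 1; b_{17} = 9; b_{18} = 1; b_{19} = 1; b_{20} = 8; b_{21} = 10; b_{22} = 7; b_{23} = 3.
The sequence repeats with period 21.
So b_{8344} = b_{1 + ((8344-1) mod 21)} = b_7 = 4.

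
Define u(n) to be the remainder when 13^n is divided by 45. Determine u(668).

We have u(1) = 13,  u(2) = 34,  u(3) = 37,  u(4) = 31,  u(5) = 43,  u(6) = 19,  u(7) = 22,  u(8) = 16,  u(9) = 28,  u(10) = 4,  u(11) = 7,  u(12) = 1,  u(13) = 13.
Since u(13) = u(1) = 13, the sequence is periodic with period 12.
(668 - 1) mod 12 = 7, so u(668) = u(8) = 16.

16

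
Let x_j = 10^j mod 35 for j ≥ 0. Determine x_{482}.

Computing terms: x_0 = 1; x_1 = 10; x_2 = 30; x_3 = 20; x_4 = 25; x_5 = 5; x_6 = 15; x_7 = 10.
Since x_7 = x_1 = 10, the sequence is eventually periodic: after a pre-period of length 1 it cycles with period 6.
For j ≥ 1, x_j depends only on (j - 1) mod 6. (482 - 1) mod 6 = 1, so x_{482} = x_2 = 30.

30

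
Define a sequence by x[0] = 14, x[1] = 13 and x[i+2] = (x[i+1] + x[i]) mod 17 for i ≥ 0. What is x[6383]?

6

We have x[0] = 14; x[1] = 13; x[2] = 10; x[3] = 6; x[4] = 16; x[5] = 5; x[6] = 4; x[7] = 9; x[8] = 13; x[9] = 5; x[10] = 1; x[11] = 6; x[12] = 7; x[13] = 13; x[14] = 3; x[15] = 16; x[16] = 2; x[17] = 1; x[18] = 3; x[19] = 4; x[20] = 7; x[21] = 11; x[22] = 1; x[23] = 12; x[24] = 13; x[25] = 8; x[26] = 4; x[27] = 12; x[28] = 16; x[29] = 11; x[30] = 10; x[31] = 4; x[32] = 14; x[33] = 1; x[34] = 15; x[35] = 16; x[36] = 14; x[37] = 13.
The sequence repeats with period 36.
So x[6383] = x[0 + ((6383-0) mod 36)] = x[11] = 6.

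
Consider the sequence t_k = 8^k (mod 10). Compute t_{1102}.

Computing terms: t_1 = 8,  t_2 = 4,  t_3 = 2,  t_4 = 6,  t_5 = 8.
The sequence repeats with period 4.
(1102 - 1) mod 4 = 1, so t_{1102} = t_2 = 4.

4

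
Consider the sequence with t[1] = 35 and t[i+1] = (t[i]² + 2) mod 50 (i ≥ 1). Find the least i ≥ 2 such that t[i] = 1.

Computing terms: t[1] = 35, t[2] = 27, t[3] = 31, t[4] = 13, t[5] = 21, t[6] = 43, t[7] = 1, t[8] = 3, t[9] = 11, t[10] = 23, t[11] = 31.
Since t[11] = t[3] = 31, the sequence is eventually periodic: after a pre-period of length 2 it cycles with period 8.
The value 1 first appears (with i ≥ 2) at t[7].

7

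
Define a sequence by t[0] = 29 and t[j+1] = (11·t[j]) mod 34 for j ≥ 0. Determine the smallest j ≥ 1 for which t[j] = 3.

t[0] = 29, t[1] = 13, t[2] = 7, t[3] = 9, t[4] = 31, t[5] = 1, t[6] = 11, t[7] = 19, t[8] = 5, t[9] = 21, t[10] = 27, t[11] = 25, t[12] = 3, t[13] = 33, t[14] = 23, t[15] = 15, t[16] = 29.
Since t[16] = t[0] = 29, the sequence is periodic with period 16.
The value 3 first appears (with j ≥ 1) at t[12].

12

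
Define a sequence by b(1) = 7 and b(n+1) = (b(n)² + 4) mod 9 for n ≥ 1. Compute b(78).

5

Computing terms: b(1) = 7; b(2) = 8; b(3) = 5; b(4) = 2; b(5) = 8.
Since b(5) = b(2) = 8, the sequence is eventually periodic: after a pre-period of length 1 it cycles with period 3.
For n ≥ 2, b(n) depends only on (n - 2) mod 3. (78 - 2) mod 3 = 1, so b(78) = b(3) = 5.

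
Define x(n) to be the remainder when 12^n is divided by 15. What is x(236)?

6

Computing terms: x(0) = 1, x(1) = 12, x(2) = 9, x(3) = 3, x(4) = 6, x(5) = 12.
Since x(5) = x(1) = 12, the sequence is eventually periodic: after a pre-period of length 1 it cycles with period 4.
For n ≥ 1, x(n) depends only on (n - 1) mod 4. (236 - 1) mod 4 = 3, so x(236) = x(4) = 6.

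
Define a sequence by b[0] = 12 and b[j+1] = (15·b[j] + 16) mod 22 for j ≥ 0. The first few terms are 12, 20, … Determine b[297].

8

b[0] = 12, b[1] = 20, b[2] = 8, b[3] = 4, b[4] = 10, b[5] = 12.
Since b[5] = b[0] = 12, the sequence is periodic with period 5.
So b[297] = b[0 + ((297-0) mod 5)] = b[2] = 8.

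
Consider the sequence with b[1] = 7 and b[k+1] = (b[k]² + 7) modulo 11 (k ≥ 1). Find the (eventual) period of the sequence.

Computing terms: b[1] = 7, b[2] = 1, b[3] = 8, b[4] = 5, b[5] = 10, b[6] = 8.
Since b[6] = b[3] = 8, the sequence is eventually periodic: after a pre-period of length 2 it cycles with period 3.

3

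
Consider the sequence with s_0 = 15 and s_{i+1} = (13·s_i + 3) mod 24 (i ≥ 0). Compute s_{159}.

We have s_0 = 15, s_1 = 6, s_2 = 9, s_3 = 0, s_4 = 3, s_5 = 18, s_6 = 21, s_7 = 12, s_8 = 15.
Since s_8 = s_0 = 15, the sequence is periodic with period 8.
So s_{159} = s_{0 + ((159-0) mod 8)} = s_7 = 12.

12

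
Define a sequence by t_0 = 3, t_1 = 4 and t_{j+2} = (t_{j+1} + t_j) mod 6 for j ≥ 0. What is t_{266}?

t_0 = 3, t_1 = 4, t_2 = 1, t_3 = 5, t_4 = 0, t_5 = 5, t_6 = 5, t_7 = 4, t_8 = 3, t_9 = 1, t_{10} = 4, t_{11} = 5, t_{12} = 3, t_{13} = 2, t_{14} = 5, t_{15} = 1, t_{16} = 0, t_{17} = 1, t_{18} = 1, t_{19} = 2, t_{20} = 3, t_{21} = 5, t_{22} = 2, t_{23} = 1, t_{24} = 3, t_{25} = 4.
The sequence repeats with period 24.
So t_{266} = t_{0 + ((266-0) mod 24)} = t_2 = 1.

1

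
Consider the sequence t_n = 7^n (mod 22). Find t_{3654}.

t_1 = 7; t_2 = 5; t_3 = 13; t_4 = 3; t_5 = 21; t_6 = 15; t_7 = 17; t_8 = 9; t_9 = 19; t_{10} = 1; t_{11} = 7.
Since t_{11} = t_1 = 7, the sequence is periodic with period 10.
So t_{3654} = t_{1 + ((3654-1) mod 10)} = t_4 = 3.

3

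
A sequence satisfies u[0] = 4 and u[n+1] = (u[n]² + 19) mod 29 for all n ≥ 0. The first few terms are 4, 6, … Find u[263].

Computing terms: u[0] = 4; u[1] = 6; u[2] = 26; u[3] = 28; u[4] = 20; u[5] = 13; u[6] = 14; u[7] = 12; u[8] = 18; u[9] = 24; u[10] = 15; u[11] = 12.
Since u[11] = u[7] = 12, the sequence is eventually periodic: after a pre-period of length 7 it cycles with period 4.
For n ≥ 7, u[n] depends only on (n - 7) mod 4. (263 - 7) mod 4 = 0, so u[263] = u[7] = 12.

12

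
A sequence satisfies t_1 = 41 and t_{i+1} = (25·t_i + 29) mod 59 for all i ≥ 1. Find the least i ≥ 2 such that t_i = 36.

20

Listing terms: t_1 = 41,  t_2 = 51,  t_3 = 6,  t_4 = 2,  t_5 = 20,  t_6 = 57,  t_7 = 38,  t_8 = 35,  t_9 = 19,  t_{10} = 32,  t_{11} = 3,  t_{12} = 45,  t_{13} = 33,  t_{14} = 28,  t_{15} = 21,  t_{16} = 23,  t_{17} = 14,  t_{18} = 25,  t_{19} = 5,  t_{20} = 36,  t_{21} = 44,  t_{22} = 8,  t_{23} = 52,  t_{24} = 31,  t_{25} = 37,  t_{26} = 10,  t_{27} = 43,  t_{28} = 42,  t_{29} = 17,  t_{30} = 41.
The sequence repeats with period 29.
The value 36 first appears (with i ≥ 2) at t_{20}.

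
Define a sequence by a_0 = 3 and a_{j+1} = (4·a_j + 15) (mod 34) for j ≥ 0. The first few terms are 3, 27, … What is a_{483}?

Computing terms: a_0 = 3, a_1 = 27, a_2 = 21, a_3 = 31, a_4 = 3.
The sequence repeats with period 4.
(483 - 0) mod 4 = 3, so a_{483} = a_3 = 31.

31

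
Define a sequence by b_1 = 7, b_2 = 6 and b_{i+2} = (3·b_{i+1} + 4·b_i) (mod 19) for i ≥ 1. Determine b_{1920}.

3

b_1 = 7,  b_2 = 6,  b_3 = 8,  b_4 = 10,  b_5 = 5,  b_6 = 17,  b_7 = 14,  b_8 = 15,  b_9 = 6,  b_{10} = 2,  b_{11} = 11,  b_{12} = 3,  b_{13} = 15,  b_{14} = 0,  b_{15} = 3,  b_{16} = 9,  b_{17} = 1,  b_{18} = 1,  b_{19} = 7,  b_{20} = 6.
The sequence repeats with period 18.
(1920 - 1) mod 18 = 11, so b_{1920} = b_{12} = 3.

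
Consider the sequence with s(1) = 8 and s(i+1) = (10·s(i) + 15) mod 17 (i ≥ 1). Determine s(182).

We have s(1) = 8, s(2) = 10, s(3) = 13, s(4) = 9, s(5) = 3, s(6) = 11, s(7) = 6, s(8) = 7, s(9) = 0, s(10) = 15, s(11) = 12, s(12) = 16, s(13) = 5, s(14) = 14, s(15) = 2, s(16) = 1, s(17) = 8.
The sequence repeats with period 16.
So s(182) = s(1 + ((182-1) mod 16)) = s(6) = 11.

11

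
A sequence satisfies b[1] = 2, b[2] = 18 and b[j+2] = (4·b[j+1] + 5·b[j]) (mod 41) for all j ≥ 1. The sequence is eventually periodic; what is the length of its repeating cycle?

20

Listing terms: b[1] = 2, b[2] = 18, b[3] = 0, b[4] = 8, b[5] = 32, b[6] = 4, b[7] = 12, b[8] = 27, b[9] = 4, b[10] = 28, b[11] = 9, b[12] = 12, b[13] = 11, b[14] = 22, b[15] = 20, b[16] = 26, b[17] = 40, b[18] = 3, b[19] = 7, b[20] = 2, b[21] = 2, b[22] = 18.
The sequence repeats with period 20.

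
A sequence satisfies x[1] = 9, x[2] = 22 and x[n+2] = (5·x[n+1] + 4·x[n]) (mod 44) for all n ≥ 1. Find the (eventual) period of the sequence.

Listing terms: x[1] = 9,  x[2] = 22,  x[3] = 14,  x[4] = 26,  x[5] = 10,  x[6] = 22,  x[7] = 18,  x[8] = 2,  x[9] = 38,  x[10] = 22,  x[11] = 42,  x[12] = 34,  x[13] = 30,  x[14] = 22,  x[15] = 10,  x[16] = 6,  x[17] = 26,  x[18] = 22,  x[19] = 38,  x[20] = 14,  x[21] = 2,  x[22] = 22,  x[23] = 30,  x[24] = 18,  x[25] = 34,  x[26] = 22,  x[27] = 26,  x[28] = 42,  x[29] = 6,  x[30] = 22,  x[31] = 2,  x[32] = 10,  x[33] = 14,  x[34] = 22,  x[35] = 34,  x[36] = 38,  x[37] = 18,  x[38] = 22,  x[39] = 6,  x[40] = 30,  x[41] = 42,  x[42] = 22,  x[43] = 14.
Since (x[42], x[43]) = (x[2], x[3]) = (22, 14) (two consecutive terms determine the rest), the sequence is eventually periodic: after a pre-period of length 1 it cycles with period 40.

40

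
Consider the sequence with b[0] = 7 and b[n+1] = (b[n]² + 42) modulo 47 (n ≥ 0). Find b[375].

22

Listing terms: b[0] = 7, b[1] = 44, b[2] = 4, b[3] = 11, b[4] = 22, b[5] = 9, b[6] = 29, b[7] = 37, b[8] = 1, b[9] = 43, b[10] = 11.
Since b[10] = b[3] = 11, the sequence is eventually periodic: after a pre-period of length 3 it cycles with period 7.
For n ≥ 3, b[n] depends only on (n - 3) mod 7. (375 - 3) mod 7 = 1, so b[375] = b[4] = 22.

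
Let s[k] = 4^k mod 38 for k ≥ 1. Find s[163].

4

Computing terms: s[1] = 4,  s[2] = 16,  s[3] = 26,  s[4] = 28,  s[5] = 36,  s[6] = 30,  s[7] = 6,  s[8] = 24,  s[9] = 20,  s[10] = 4.
The sequence repeats with period 9.
So s[163] = s[1 + ((163-1) mod 9)] = s[1] = 4.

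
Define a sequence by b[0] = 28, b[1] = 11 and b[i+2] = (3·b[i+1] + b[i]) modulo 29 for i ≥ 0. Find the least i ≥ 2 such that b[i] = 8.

10

We have b[0] = 28, b[1] = 11, b[2] = 3, b[3] = 20, b[4] = 5, b[5] = 6, b[6] = 23, b[7] = 17, b[8] = 16, b[9] = 7, b[10] = 8, b[11] = 2, b[12] = 14, b[13] = 15, b[14] = 1, b[15] = 18, b[16] = 26, b[17] = 9, b[18] = 24, b[19] = 23, b[20] = 6, b[21] = 12, b[22] = 13, b[23] = 22, b[24] = 21, b[25] = 27, b[26] = 15, b[27] = 14, b[28] = 28, b[29] = 11.
The sequence repeats with period 28.
The value 8 first appears (with i ≥ 2) at b[10].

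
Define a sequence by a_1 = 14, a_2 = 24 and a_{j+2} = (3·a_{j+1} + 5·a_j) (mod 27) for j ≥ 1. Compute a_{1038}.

We have a_1 = 14, a_2 = 24, a_3 = 7, a_4 = 6, a_5 = 26, a_6 = 0, a_7 = 22, a_8 = 12, a_9 = 11, a_{10} = 12, a_{11} = 10, a_{12} = 9, a_{13} = 23, a_{14} = 6, a_{15} = 25, a_{16} = 24, a_{17} = 8, a_{18} = 9, a_{19} = 13, a_{20} = 3, a_{21} = 20, a_{22} = 21, a_{23} = 1, a_{24} = 0, a_{25} = 5, a_{26} = 15, a_{27} = 16, a_{28} = 15, a_{29} = 17, a_{30} = 18, a_{31} = 4, a_{32} = 21, a_{33} = 2, a_{34} = 3, a_{35} = 19, a_{36} = 18, a_{37} = 14, a_{38} = 24.
Since (a_{37}, a_{38}) = (a_1, a_2) = (14, 24) (two consecutive terms determine the rest), the sequence is periodic with period 36.
So a_{1038} = a_{1 + ((1038-1) mod 36)} = a_{30} = 18.

18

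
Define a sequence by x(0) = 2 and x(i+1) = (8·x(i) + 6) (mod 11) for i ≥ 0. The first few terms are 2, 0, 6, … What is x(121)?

0

We have x(0) = 2, x(1) = 0, x(2) = 6, x(3) = 10, x(4) = 9, x(5) = 1, x(6) = 3, x(7) = 8, x(8) = 4, x(9) = 5, x(10) = 2.
The sequence repeats with period 10.
(121 - 0) mod 10 = 1, so x(121) = x(1) = 0.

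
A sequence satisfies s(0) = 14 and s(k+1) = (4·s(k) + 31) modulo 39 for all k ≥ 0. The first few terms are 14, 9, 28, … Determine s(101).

Computing terms: s(0) = 14, s(1) = 9, s(2) = 28, s(3) = 26, s(4) = 18, s(5) = 25, s(6) = 14.
Since s(6) = s(0) = 14, the sequence is periodic with period 6.
(101 - 0) mod 6 = 5, so s(101) = s(5) = 25.

25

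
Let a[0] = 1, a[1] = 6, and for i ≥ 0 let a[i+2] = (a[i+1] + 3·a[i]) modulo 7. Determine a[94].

We have a[0] = 1, a[1] = 6, a[2] = 2, a[3] = 6, a[4] = 5, a[5] = 2, a[6] = 3, a[7] = 2, a[8] = 4, a[9] = 3, a[10] = 1, a[11] = 3, a[12] = 6, a[13] = 1, a[14] = 5, a[15] = 1, a[16] = 2, a[17] = 5, a[18] = 4, a[19] = 5, a[20] = 3, a[21] = 4, a[22] = 6, a[23] = 4, a[24] = 1, a[25] = 6.
The sequence repeats with period 24.
(94 - 0) mod 24 = 22, so a[94] = a[22] = 6.

6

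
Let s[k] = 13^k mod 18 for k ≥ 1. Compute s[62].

7

We have s[1] = 13, s[2] = 7, s[3] = 1, s[4] = 13.
Since s[4] = s[1] = 13, the sequence is periodic with period 3.
So s[62] = s[1 + ((62-1) mod 3)] = s[2] = 7.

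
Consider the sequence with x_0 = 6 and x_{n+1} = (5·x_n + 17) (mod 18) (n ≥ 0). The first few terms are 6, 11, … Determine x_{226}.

12

Computing terms: x_0 = 6,  x_1 = 11,  x_2 = 0,  x_3 = 17,  x_4 = 12,  x_5 = 5,  x_6 = 6.
Since x_6 = x_0 = 6, the sequence is periodic with period 6.
So x_{226} = x_{0 + ((226-0) mod 6)} = x_4 = 12.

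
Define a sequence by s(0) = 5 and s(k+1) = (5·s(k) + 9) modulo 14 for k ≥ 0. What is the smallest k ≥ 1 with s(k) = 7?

4

Listing terms: s(0) = 5,  s(1) = 6,  s(2) = 11,  s(3) = 8,  s(4) = 7,  s(5) = 2,  s(6) = 5.
Since s(6) = s(0) = 5, the sequence is periodic with period 6.
The value 7 first appears (with k ≥ 1) at s(4).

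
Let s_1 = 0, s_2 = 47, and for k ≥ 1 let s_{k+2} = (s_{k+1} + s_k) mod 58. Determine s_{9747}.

s_1 = 0, s_2 = 47, s_3 = 47, s_4 = 36, s_5 = 25, s_6 = 3, s_7 = 28, s_8 = 31, s_9 = 1, s_{10} = 32, s_{11} = 33, s_{12} = 7, s_{13} = 40, s_{14} = 47, s_{15} = 29, s_{16} = 18, s_{17} = 47, s_{18} = 7, s_{19} = 54, s_{20} = 3, s_{21} = 57, s_{22} = 2, s_{23} = 1, s_{24} = 3, s_{25} = 4, s_{26} = 7, s_{27} = 11, s_{28} = 18, s_{29} = 29, s_{30} = 47, s_{31} = 18, s_{32} = 7, s_{33} = 25, s_{34} = 32, s_{35} = 57, s_{36} = 31, s_{37} = 30, s_{38} = 3, s_{39} = 33, s_{40} = 36, s_{41} = 11, s_{42} = 47, s_{43} = 0, s_{44} = 47.
Since (s_{43}, s_{44}) = (s_1, s_2) = (0, 47) (two consecutive terms determine the rest), the sequence is periodic with period 42.
(9747 - 1) mod 42 = 2, so s_{9747} = s_3 = 47.

47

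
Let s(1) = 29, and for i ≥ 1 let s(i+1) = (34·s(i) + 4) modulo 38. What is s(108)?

8

We have s(1) = 29,  s(2) = 2,  s(3) = 34,  s(4) = 20,  s(5) = 0,  s(6) = 4,  s(7) = 26,  s(8) = 14,  s(9) = 24,  s(10) = 22,  s(11) = 30,  s(12) = 36,  s(13) = 12,  s(14) = 32,  s(15) = 28,  s(16) = 6,  s(17) = 18,  s(18) = 8,  s(19) = 10,  s(20) = 2.
Since s(20) = s(2) = 2, the sequence is eventually periodic: after a pre-period of length 1 it cycles with period 18.
For i ≥ 2, s(i) depends only on (i - 2) mod 18. (108 - 2) mod 18 = 16, so s(108) = s(18) = 8.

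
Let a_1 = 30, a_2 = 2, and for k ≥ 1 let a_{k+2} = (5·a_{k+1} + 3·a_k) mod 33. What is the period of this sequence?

a_1 = 30,  a_2 = 2,  a_3 = 1,  a_4 = 11,  a_5 = 25,  a_6 = 26,  a_7 = 7,  a_8 = 14,  a_9 = 25,  a_{10} = 2,  a_{11} = 19,  a_{12} = 2,  a_{13} = 1.
Since (a_{12}, a_{13}) = (a_2, a_3) = (2, 1) (two consecutive terms determine the rest), the sequence is eventually periodic: after a pre-period of length 1 it cycles with period 10.

10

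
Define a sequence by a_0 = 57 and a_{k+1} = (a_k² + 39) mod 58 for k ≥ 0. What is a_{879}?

Listing terms: a_0 = 57, a_1 = 40, a_2 = 15, a_3 = 32, a_4 = 19, a_5 = 52, a_6 = 17, a_7 = 38, a_8 = 33, a_9 = 26, a_{10} = 19.
Since a_{10} = a_4 = 19, the sequence is eventually periodic: after a pre-period of length 4 it cycles with period 6.
For k ≥ 4, a_k depends only on (k - 4) mod 6. (879 - 4) mod 6 = 5, so a_{879} = a_9 = 26.

26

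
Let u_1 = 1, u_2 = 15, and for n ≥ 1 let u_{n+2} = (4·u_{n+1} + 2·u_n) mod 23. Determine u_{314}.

3

Computing terms: u_1 = 1; u_2 = 15; u_3 = 16; u_4 = 2; u_5 = 17; u_6 = 3; u_7 = 0; u_8 = 6; u_9 = 1; u_{10} = 16; u_{11} = 20; u_{12} = 20; u_{13} = 5; u_{14} = 14; u_{15} = 20; u_{16} = 16; u_{17} = 12; u_{18} = 11; u_{19} = 22; u_{20} = 18; u_{21} = 1; u_{22} = 17; u_{23} = 1; u_{24} = 15.
The sequence repeats with period 22.
So u_{314} = u_{1 + ((314-1) mod 22)} = u_6 = 3.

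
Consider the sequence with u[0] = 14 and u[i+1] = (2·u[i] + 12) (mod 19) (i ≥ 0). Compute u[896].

11

u[0] = 14; u[1] = 2; u[2] = 16; u[3] = 6; u[4] = 5; u[5] = 3; u[6] = 18; u[7] = 10; u[8] = 13; u[9] = 0; u[10] = 12; u[11] = 17; u[12] = 8; u[13] = 9; u[14] = 11; u[15] = 15; u[16] = 4; u[17] = 1; u[18] = 14.
Since u[18] = u[0] = 14, the sequence is periodic with period 18.
(896 - 0) mod 18 = 14, so u[896] = u[14] = 11.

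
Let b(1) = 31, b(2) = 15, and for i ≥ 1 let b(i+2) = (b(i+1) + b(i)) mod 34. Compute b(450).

Listing terms: b(1) = 31, b(2) = 15, b(3) = 12, b(4) = 27, b(5) = 5, b(6) = 32, b(7) = 3, b(8) = 1, b(9) = 4, b(10) = 5, b(11) = 9, b(12) = 14, b(13) = 23, b(14) = 3, b(15) = 26, b(16) = 29, b(17) = 21, b(18) = 16, b(19) = 3, b(20) = 19, b(21) = 22, b(22) = 7, b(23) = 29, b(24) = 2, b(25) = 31, b(26) = 33, b(27) = 30, b(28) = 29, b(29) = 25, b(30) = 20, b(31) = 11, b(32) = 31, b(33) = 8, b(34) = 5, b(35) = 13, b(36) = 18, b(37) = 31, b(38) = 15.
Since (b(37), b(38)) = (b(1), b(2)) = (31, 15) (two consecutive terms determine the rest), the sequence is periodic with period 36.
So b(450) = b(1 + ((450-1) mod 36)) = b(18) = 16.

16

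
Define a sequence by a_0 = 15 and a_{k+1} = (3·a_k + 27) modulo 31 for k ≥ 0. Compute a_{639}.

Computing terms: a_0 = 15,  a_1 = 10,  a_2 = 26,  a_3 = 12,  a_4 = 1,  a_5 = 30,  a_6 = 24,  a_7 = 6,  a_8 = 14,  a_9 = 7,  a_{10} = 17,  a_{11} = 16,  a_{12} = 13,  a_{13} = 4,  a_{14} = 8,  a_{15} = 20,  a_{16} = 25,  a_{17} = 9,  a_{18} = 23,  a_{19} = 3,  a_{20} = 5,  a_{21} = 11,  a_{22} = 29,  a_{23} = 21,  a_{24} = 28,  a_{25} = 18,  a_{26} = 19,  a_{27} = 22,  a_{28} = 0,  a_{29} = 27,  a_{30} = 15.
The sequence repeats with period 30.
(639 - 0) mod 30 = 9, so a_{639} = a_9 = 7.

7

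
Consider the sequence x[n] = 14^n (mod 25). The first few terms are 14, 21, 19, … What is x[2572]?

21

Listing terms: x[1] = 14; x[2] = 21; x[3] = 19; x[4] = 16; x[5] = 24; x[6] = 11; x[7] = 4; x[8] = 6; x[9] = 9; x[10] = 1; x[11] = 14.
Since x[11] = x[1] = 14, the sequence is periodic with period 10.
So x[2572] = x[1 + ((2572-1) mod 10)] = x[2] = 21.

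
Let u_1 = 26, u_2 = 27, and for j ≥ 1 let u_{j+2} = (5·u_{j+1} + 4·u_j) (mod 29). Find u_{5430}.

u_1 = 26; u_2 = 27; u_3 = 7; u_4 = 27; u_5 = 18; u_6 = 24; u_7 = 18; u_8 = 12; u_9 = 16; u_{10} = 12; u_{11} = 8; u_{12} = 1; u_{13} = 8; u_{14} = 15; u_{15} = 20; u_{16} = 15; u_{17} = 10; u_{18} = 23; u_{19} = 10; u_{20} = 26; u_{21} = 25; u_{22} = 26; u_{23} = 27.
Since (u_{22}, u_{23}) = (u_1, u_2) = (26, 27) (two consecutive terms determine the rest), the sequence is periodic with period 21.
So u_{5430} = u_{1 + ((5430-1) mod 21)} = u_{12} = 1.

1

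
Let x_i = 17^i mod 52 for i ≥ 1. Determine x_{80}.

29

Computing terms: x_1 = 17; x_2 = 29; x_3 = 25; x_4 = 9; x_5 = 49; x_6 = 1; x_7 = 17.
The sequence repeats with period 6.
(80 - 1) mod 6 = 1, so x_{80} = x_2 = 29.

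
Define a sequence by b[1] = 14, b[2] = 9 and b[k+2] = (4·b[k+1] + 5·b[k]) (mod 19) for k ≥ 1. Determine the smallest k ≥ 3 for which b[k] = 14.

19

b[1] = 14, b[2] = 9, b[3] = 11, b[4] = 13, b[5] = 12, b[6] = 18, b[7] = 18, b[8] = 10, b[9] = 16, b[10] = 0, b[11] = 4, b[12] = 16, b[13] = 8, b[14] = 17, b[15] = 13, b[16] = 4, b[17] = 5, b[18] = 2, b[19] = 14, b[20] = 9.
The sequence repeats with period 18.
The value 14 next appears (with k ≥ 3) at b[19].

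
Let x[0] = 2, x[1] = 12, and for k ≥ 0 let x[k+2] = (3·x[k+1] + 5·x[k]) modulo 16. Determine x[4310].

Listing terms: x[0] = 2,  x[1] = 12,  x[2] = 14,  x[3] = 6,  x[4] = 8,  x[5] = 6,  x[6] = 10,  x[7] = 12,  x[8] = 6,  x[9] = 14,  x[10] = 8,  x[11] = 14,  x[12] = 2,  x[13] = 12.
Since (x[12], x[13]) = (x[0], x[1]) = (2, 12) (two consecutive terms determine the rest), the sequence is periodic with period 12.
So x[4310] = x[0 + ((4310-0) mod 12)] = x[2] = 14.

14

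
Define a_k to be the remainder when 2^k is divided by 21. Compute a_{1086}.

1

Computing terms: a_1 = 2, a_2 = 4, a_3 = 8, a_4 = 16, a_5 = 11, a_6 = 1, a_7 = 2.
The sequence repeats with period 6.
So a_{1086} = a_{1 + ((1086-1) mod 6)} = a_6 = 1.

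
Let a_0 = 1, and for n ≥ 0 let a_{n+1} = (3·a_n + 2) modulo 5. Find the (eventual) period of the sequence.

a_0 = 1,  a_1 = 0,  a_2 = 2,  a_3 = 3,  a_4 = 1.
The sequence repeats with period 4.

4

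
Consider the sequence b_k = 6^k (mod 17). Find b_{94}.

Computing terms: b_1 = 6; b_2 = 2; b_3 = 12; b_4 = 4; b_5 = 7; b_6 = 8; b_7 = 14; b_8 = 16; b_9 = 11; b_{10} = 15; b_{11} = 5; b_{12} = 13; b_{13} = 10; b_{14} = 9; b_{15} = 3; b_{16} = 1; b_{17} = 6.
The sequence repeats with period 16.
(94 - 1) mod 16 = 13, so b_{94} = b_{14} = 9.

9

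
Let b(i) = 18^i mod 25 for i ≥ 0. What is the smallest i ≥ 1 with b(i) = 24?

2

We have b(0) = 1; b(1) = 18; b(2) = 24; b(3) = 7; b(4) = 1.
The sequence repeats with period 4.
The value 24 first appears (with i ≥ 1) at b(2).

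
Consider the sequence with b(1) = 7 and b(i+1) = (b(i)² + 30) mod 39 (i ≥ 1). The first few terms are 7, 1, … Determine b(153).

We have b(1) = 7,  b(2) = 1,  b(3) = 31,  b(4) = 16,  b(5) = 13,  b(6) = 4,  b(7) = 7.
The sequence repeats with period 6.
So b(153) = b(1 + ((153-1) mod 6)) = b(3) = 31.

31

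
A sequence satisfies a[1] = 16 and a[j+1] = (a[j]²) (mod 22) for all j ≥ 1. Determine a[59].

Listing terms: a[1] = 16; a[2] = 14; a[3] = 20; a[4] = 4; a[5] = 16.
The sequence repeats with period 4.
(59 - 1) mod 4 = 2, so a[59] = a[3] = 20.

20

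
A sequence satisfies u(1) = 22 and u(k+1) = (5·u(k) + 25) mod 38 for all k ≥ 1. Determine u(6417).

Listing terms: u(1) = 22, u(2) = 21, u(3) = 16, u(4) = 29, u(5) = 18, u(6) = 1, u(7) = 30, u(8) = 23, u(9) = 26, u(10) = 3, u(11) = 2, u(12) = 35, u(13) = 10, u(14) = 37, u(15) = 20, u(16) = 11, u(17) = 4, u(18) = 7, u(19) = 22.
The sequence repeats with period 18.
(6417 - 1) mod 18 = 8, so u(6417) = u(9) = 26.

26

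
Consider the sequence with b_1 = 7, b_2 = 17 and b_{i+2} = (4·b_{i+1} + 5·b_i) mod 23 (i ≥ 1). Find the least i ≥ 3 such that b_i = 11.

b_1 = 7, b_2 = 17, b_3 = 11, b_4 = 14, b_5 = 19, b_6 = 8, b_7 = 12, b_8 = 19, b_9 = 21, b_{10} = 18, b_{11} = 16, b_{12} = 16, b_{13} = 6, b_{14} = 12, b_{15} = 9, b_{16} = 4, b_{17} = 15, b_{18} = 11, b_{19} = 4, b_{20} = 2, b_{21} = 5, b_{22} = 7, b_{23} = 7, b_{24} = 17.
The sequence repeats with period 22.
The value 11 first appears (with i ≥ 3) at b_3.

3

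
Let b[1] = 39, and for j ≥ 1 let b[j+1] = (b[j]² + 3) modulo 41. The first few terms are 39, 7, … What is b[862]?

Listing terms: b[1] = 39,  b[2] = 7,  b[3] = 11,  b[4] = 1,  b[5] = 4,  b[6] = 19,  b[7] = 36,  b[8] = 28,  b[9] = 8,  b[10] = 26,  b[11] = 23,  b[12] = 40,  b[13] = 4.
Since b[13] = b[5] = 4, the sequence is eventually periodic: after a pre-period of length 4 it cycles with period 8.
For j ≥ 5, b[j] depends only on (j - 5) mod 8. (862 - 5) mod 8 = 1, so b[862] = b[6] = 19.

19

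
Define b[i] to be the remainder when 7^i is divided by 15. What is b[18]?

4

Listing terms: b[0] = 1,  b[1] = 7,  b[2] = 4,  b[3] = 13,  b[4] = 1.
Since b[4] = b[0] = 1, the sequence is periodic with period 4.
So b[18] = b[0 + ((18-0) mod 4)] = b[2] = 4.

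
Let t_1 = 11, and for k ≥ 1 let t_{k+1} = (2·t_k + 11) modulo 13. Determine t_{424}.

Listing terms: t_1 = 11, t_2 = 7, t_3 = 12, t_4 = 9, t_5 = 3, t_6 = 4, t_7 = 6, t_8 = 10, t_9 = 5, t_{10} = 8, t_{11} = 1, t_{12} = 0, t_{13} = 11.
Since t_{13} = t_1 = 11, the sequence is periodic with period 12.
(424 - 1) mod 12 = 3, so t_{424} = t_4 = 9.

9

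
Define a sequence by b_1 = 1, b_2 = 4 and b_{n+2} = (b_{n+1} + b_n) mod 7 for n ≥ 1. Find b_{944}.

3

b_1 = 1, b_2 = 4, b_3 = 5, b_4 = 2, b_5 = 0, b_6 = 2, b_7 = 2, b_8 = 4, b_9 = 6, b_{10} = 3, b_{11} = 2, b_{12} = 5, b_{13} = 0, b_{14} = 5, b_{15} = 5, b_{16} = 3, b_{17} = 1, b_{18} = 4.
The sequence repeats with period 16.
So b_{944} = b_{1 + ((944-1) mod 16)} = b_{16} = 3.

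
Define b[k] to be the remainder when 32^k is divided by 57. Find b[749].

b[1] = 32; b[2] = 55; b[3] = 50; b[4] = 4; b[5] = 14; b[6] = 49; b[7] = 29; b[8] = 16; b[9] = 56; b[10] = 25; b[11] = 2; b[12] = 7; b[13] = 53; b[14] = 43; b[15] = 8; b[16] = 28; b[17] = 41; b[18] = 1; b[19] = 32.
Since b[19] = b[1] = 32, the sequence is periodic with period 18.
So b[749] = b[1 + ((749-1) mod 18)] = b[11] = 2.

2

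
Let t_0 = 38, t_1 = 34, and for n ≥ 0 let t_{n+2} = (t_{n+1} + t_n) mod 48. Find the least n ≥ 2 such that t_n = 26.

7

t_0 = 38; t_1 = 34; t_2 = 24; t_3 = 10; t_4 = 34; t_5 = 44; t_6 = 30; t_7 = 26; t_8 = 8; t_9 = 34; t_{10} = 42; t_{11} = 28; t_{12} = 22; t_{13} = 2; t_{14} = 24; t_{15} = 26; t_{16} = 2; t_{17} = 28; t_{18} = 30; t_{19} = 10; t_{20} = 40; t_{21} = 2; t_{22} = 42; t_{23} = 44; t_{24} = 38; t_{25} = 34.
Since (t_{24}, t_{25}) = (t_0, t_1) = (38, 34) (two consecutive terms determine the rest), the sequence is periodic with period 24.
The value 26 first appears (with n ≥ 2) at t_7.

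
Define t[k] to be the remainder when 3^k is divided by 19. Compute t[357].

12

Listing terms: t[0] = 1; t[1] = 3; t[2] = 9; t[3] = 8; t[4] = 5; t[5] = 15; t[6] = 7; t[7] = 2; t[8] = 6; t[9] = 18; t[10] = 16; t[11] = 10; t[12] = 11; t[13] = 14; t[14] = 4; t[15] = 12; t[16] = 17; t[17] = 13; t[18] = 1.
The sequence repeats with period 18.
(357 - 0) mod 18 = 15, so t[357] = t[15] = 12.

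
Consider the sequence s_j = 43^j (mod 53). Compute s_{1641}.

Listing terms: s_0 = 1,  s_1 = 43,  s_2 = 47,  s_3 = 7,  s_4 = 36,  s_5 = 11,  s_6 = 49,  s_7 = 40,  s_8 = 24,  s_9 = 25,  s_{10} = 15,  s_{11} = 9,  s_{12} = 16,  s_{13} = 52,  s_{14} = 10,  s_{15} = 6,  s_{16} = 46,  s_{17} = 17,  s_{18} = 42,  s_{19} = 4,  s_{20} = 13,  s_{21} = 29,  s_{22} = 28,  s_{23} = 38,  s_{24} = 44,  s_{25} = 37,  s_{26} = 1.
Since s_{26} = s_0 = 1, the sequence is periodic with period 26.
So s_{1641} = s_{0 + ((1641-0) mod 26)} = s_3 = 7.

7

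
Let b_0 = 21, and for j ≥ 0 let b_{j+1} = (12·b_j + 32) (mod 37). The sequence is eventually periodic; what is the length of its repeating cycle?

9

b_0 = 21, b_1 = 25, b_2 = 36, b_3 = 20, b_4 = 13, b_5 = 3, b_6 = 31, b_7 = 34, b_8 = 33, b_9 = 21.
The sequence repeats with period 9.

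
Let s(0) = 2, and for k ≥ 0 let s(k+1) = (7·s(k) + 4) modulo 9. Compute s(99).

Listing terms: s(0) = 2,  s(1) = 0,  s(2) = 4,  s(3) = 5,  s(4) = 3,  s(5) = 7,  s(6) = 8,  s(7) = 6,  s(8) = 1,  s(9) = 2.
Since s(9) = s(0) = 2, the sequence is periodic with period 9.
(99 - 0) mod 9 = 0, so s(99) = s(0) = 2.

2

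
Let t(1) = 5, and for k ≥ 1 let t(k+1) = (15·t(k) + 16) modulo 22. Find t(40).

11

We have t(1) = 5,  t(2) = 3,  t(3) = 17,  t(4) = 7,  t(5) = 11,  t(6) = 5.
Since t(6) = t(1) = 5, the sequence is periodic with period 5.
(40 - 1) mod 5 = 4, so t(40) = t(5) = 11.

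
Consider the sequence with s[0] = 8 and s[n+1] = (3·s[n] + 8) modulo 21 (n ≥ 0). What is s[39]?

s[0] = 8,  s[1] = 11,  s[2] = 20,  s[3] = 5,  s[4] = 2,  s[5] = 14,  s[6] = 8.
Since s[6] = s[0] = 8, the sequence is periodic with period 6.
(39 - 0) mod 6 = 3, so s[39] = s[3] = 5.

5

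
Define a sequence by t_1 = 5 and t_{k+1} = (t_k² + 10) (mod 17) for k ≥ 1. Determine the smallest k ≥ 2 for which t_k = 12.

We have t_1 = 5,  t_2 = 1,  t_3 = 11,  t_4 = 12,  t_5 = 1.
Since t_5 = t_2 = 1, the sequence is eventually periodic: after a pre-period of length 1 it cycles with period 3.
The value 12 first appears (with k ≥ 2) at t_4.

4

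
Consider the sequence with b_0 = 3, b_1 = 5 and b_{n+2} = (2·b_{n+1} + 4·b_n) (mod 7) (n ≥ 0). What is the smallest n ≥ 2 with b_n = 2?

5

Computing terms: b_0 = 3, b_1 = 5, b_2 = 1, b_3 = 1, b_4 = 6, b_5 = 2, b_6 = 0, b_7 = 1, b_8 = 2, b_9 = 1, b_{10} = 3, b_{11} = 3, b_{12} = 4, b_{13} = 6, b_{14} = 0, b_{15} = 3, b_{16} = 6, b_{17} = 3, b_{18} = 2, b_{19} = 2, b_{20} = 5, b_{21} = 4, b_{22} = 0, b_{23} = 2, b_{24} = 4, b_{25} = 2, b_{26} = 6, b_{27} = 6, b_{28} = 1, b_{29} = 5, b_{30} = 0, b_{31} = 6, b_{32} = 5, b_{33} = 6, b_{34} = 4, b_{35} = 4, b_{36} = 3, b_{37} = 1, b_{38} = 0, b_{39} = 4, b_{40} = 1, b_{41} = 4, b_{42} = 5, b_{43} = 5, b_{44} = 2, b_{45} = 3, b_{46} = 0, b_{47} = 5, b_{48} = 3, b_{49} = 5.
Since (b_{48}, b_{49}) = (b_0, b_1) = (3, 5) (two consecutive terms determine the rest), the sequence is periodic with period 48.
The value 2 first appears (with n ≥ 2) at b_5.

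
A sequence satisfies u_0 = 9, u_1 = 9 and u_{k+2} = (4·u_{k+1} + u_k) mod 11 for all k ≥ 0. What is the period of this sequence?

Computing terms: u_0 = 9,  u_1 = 9,  u_2 = 1,  u_3 = 2,  u_4 = 9,  u_5 = 5,  u_6 = 7,  u_7 = 0,  u_8 = 7,  u_9 = 6,  u_{10} = 9,  u_{11} = 9.
Since (u_{10}, u_{11}) = (u_0, u_1) = (9, 9) (two consecutive terms determine the rest), the sequence is periodic with period 10.

10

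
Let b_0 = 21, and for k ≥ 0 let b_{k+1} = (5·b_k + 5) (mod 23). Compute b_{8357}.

5

We have b_0 = 21,  b_1 = 18,  b_2 = 3,  b_3 = 20,  b_4 = 13,  b_5 = 1,  b_6 = 10,  b_7 = 9,  b_8 = 4,  b_9 = 2,  b_{10} = 15,  b_{11} = 11,  b_{12} = 14,  b_{13} = 6,  b_{14} = 12,  b_{15} = 19,  b_{16} = 8,  b_{17} = 22,  b_{18} = 0,  b_{19} = 5,  b_{20} = 7,  b_{21} = 17,  b_{22} = 21.
The sequence repeats with period 22.
(8357 - 0) mod 22 = 19, so b_{8357} = b_{19} = 5.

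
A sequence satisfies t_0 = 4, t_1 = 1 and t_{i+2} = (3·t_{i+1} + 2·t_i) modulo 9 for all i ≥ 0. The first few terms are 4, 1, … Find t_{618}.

Listing terms: t_0 = 4,  t_1 = 1,  t_2 = 2,  t_3 = 8,  t_4 = 1,  t_5 = 1,  t_6 = 5,  t_7 = 8,  t_8 = 7,  t_9 = 1,  t_{10} = 8,  t_{11} = 8,  t_{12} = 4,  t_{13} = 1.
Since (t_{12}, t_{13}) = (t_0, t_1) = (4, 1) (two consecutive terms determine the rest), the sequence is periodic with period 12.
So t_{618} = t_{0 + ((618-0) mod 12)} = t_6 = 5.

5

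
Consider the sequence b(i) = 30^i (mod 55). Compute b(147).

We have b(1) = 30; b(2) = 20; b(3) = 50; b(4) = 15; b(5) = 10; b(6) = 25; b(7) = 35; b(8) = 5; b(9) = 40; b(10) = 45; b(11) = 30.
The sequence repeats with period 10.
(147 - 1) mod 10 = 6, so b(147) = b(7) = 35.

35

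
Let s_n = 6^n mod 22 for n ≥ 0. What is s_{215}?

10

s_0 = 1,  s_1 = 6,  s_2 = 14,  s_3 = 18,  s_4 = 20,  s_5 = 10,  s_6 = 16,  s_7 = 8,  s_8 = 4,  s_9 = 2,  s_{10} = 12,  s_{11} = 6.
Since s_{11} = s_1 = 6, the sequence is eventually periodic: after a pre-period of length 1 it cycles with period 10.
For n ≥ 1, s_n depends only on (n - 1) mod 10. (215 - 1) mod 10 = 4, so s_{215} = s_5 = 10.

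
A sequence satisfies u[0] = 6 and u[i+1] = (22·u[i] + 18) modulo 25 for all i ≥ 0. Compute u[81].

0

u[0] = 6,  u[1] = 0,  u[2] = 18,  u[3] = 14,  u[4] = 1,  u[5] = 15,  u[6] = 23,  u[7] = 24,  u[8] = 21,  u[9] = 5,  u[10] = 3,  u[11] = 9,  u[12] = 16,  u[13] = 20,  u[14] = 8,  u[15] = 19,  u[16] = 11,  u[17] = 10,  u[18] = 13,  u[19] = 4,  u[20] = 6.
Since u[20] = u[0] = 6, the sequence is periodic with period 20.
(81 - 0) mod 20 = 1, so u[81] = u[1] = 0.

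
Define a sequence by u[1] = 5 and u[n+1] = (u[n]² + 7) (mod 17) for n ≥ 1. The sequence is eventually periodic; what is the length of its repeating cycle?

3

We have u[1] = 5, u[2] = 15, u[3] = 11, u[4] = 9, u[5] = 3, u[6] = 16, u[7] = 8, u[8] = 3.
Since u[8] = u[5] = 3, the sequence is eventually periodic: after a pre-period of length 4 it cycles with period 3.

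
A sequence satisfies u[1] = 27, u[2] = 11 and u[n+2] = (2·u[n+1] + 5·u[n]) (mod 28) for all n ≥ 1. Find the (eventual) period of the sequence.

Computing terms: u[1] = 27; u[2] = 11; u[3] = 17; u[4] = 5; u[5] = 11; u[6] = 19; u[7] = 9; u[8] = 1; u[9] = 19; u[10] = 15; u[11] = 13; u[12] = 17; u[13] = 15; u[14] = 3; u[15] = 25; u[16] = 9; u[17] = 3; u[18] = 23; u[19] = 5; u[20] = 13; u[21] = 23; u[22] = 27; u[23] = 1; u[24] = 25; u[25] = 27; u[26] = 11.
The sequence repeats with period 24.

24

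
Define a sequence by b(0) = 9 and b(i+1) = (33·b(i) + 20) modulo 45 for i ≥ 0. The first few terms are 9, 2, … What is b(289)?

b(0) = 9,  b(1) = 2,  b(2) = 41,  b(3) = 23,  b(4) = 14,  b(5) = 32,  b(6) = 41.
Since b(6) = b(2) = 41, the sequence is eventually periodic: after a pre-period of length 2 it cycles with period 4.
For i ≥ 2, b(i) depends only on (i - 2) mod 4. (289 - 2) mod 4 = 3, so b(289) = b(5) = 32.

32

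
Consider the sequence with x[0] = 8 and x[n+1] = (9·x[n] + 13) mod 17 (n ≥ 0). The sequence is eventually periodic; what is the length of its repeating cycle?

8

x[0] = 8, x[1] = 0, x[2] = 13, x[3] = 11, x[4] = 10, x[5] = 1, x[6] = 5, x[7] = 7, x[8] = 8.
The sequence repeats with period 8.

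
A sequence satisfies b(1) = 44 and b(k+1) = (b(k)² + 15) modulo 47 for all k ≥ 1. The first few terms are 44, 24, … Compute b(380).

b(1) = 44,  b(2) = 24,  b(3) = 27,  b(4) = 39,  b(5) = 32,  b(6) = 5,  b(7) = 40,  b(8) = 17,  b(9) = 22,  b(10) = 29,  b(11) = 10,  b(12) = 21,  b(13) = 33,  b(14) = 23,  b(15) = 27.
Since b(15) = b(3) = 27, the sequence is eventually periodic: after a pre-period of length 2 it cycles with period 12.
For k ≥ 3, b(k) depends only on (k - 3) mod 12. (380 - 3) mod 12 = 5, so b(380) = b(8) = 17.

17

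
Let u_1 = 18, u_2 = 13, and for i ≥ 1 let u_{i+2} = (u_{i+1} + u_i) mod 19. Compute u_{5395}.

We have u_1 = 18; u_2 = 13; u_3 = 12; u_4 = 6; u_5 = 18; u_6 = 5; u_7 = 4; u_8 = 9; u_9 = 13; u_{10} = 3; u_{11} = 16; u_{12} = 0; u_{13} = 16; u_{14} = 16; u_{15} = 13; u_{16} = 10; u_{17} = 4; u_{18} = 14; u_{19} = 18; u_{20} = 13.
Since (u_{19}, u_{20}) = (u_1, u_2) = (18, 13) (two consecutive terms determine the rest), the sequence is periodic with period 18.
So u_{5395} = u_{1 + ((5395-1) mod 18)} = u_{13} = 16.

16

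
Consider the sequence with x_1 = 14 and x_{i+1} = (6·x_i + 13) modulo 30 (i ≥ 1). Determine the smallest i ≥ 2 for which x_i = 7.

2

We have x_1 = 14, x_2 = 7, x_3 = 25, x_4 = 13, x_5 = 1, x_6 = 19, x_7 = 7.
Since x_7 = x_2 = 7, the sequence is eventually periodic: after a pre-period of length 1 it cycles with period 5.
The value 7 first appears (with i ≥ 2) at x_2.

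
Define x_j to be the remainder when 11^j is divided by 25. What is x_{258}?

6

Listing terms: x_0 = 1, x_1 = 11, x_2 = 21, x_3 = 6, x_4 = 16, x_5 = 1.
Since x_5 = x_0 = 1, the sequence is periodic with period 5.
(258 - 0) mod 5 = 3, so x_{258} = x_3 = 6.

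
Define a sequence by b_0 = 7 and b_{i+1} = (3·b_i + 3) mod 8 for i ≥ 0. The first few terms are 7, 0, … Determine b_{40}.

7

Listing terms: b_0 = 7; b_1 = 0; b_2 = 3; b_3 = 4; b_4 = 7.
The sequence repeats with period 4.
So b_{40} = b_{0 + ((40-0) mod 4)} = b_0 = 7.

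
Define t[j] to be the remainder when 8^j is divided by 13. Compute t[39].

Listing terms: t[1] = 8; t[2] = 12; t[3] = 5; t[4] = 1; t[5] = 8.
The sequence repeats with period 4.
(39 - 1) mod 4 = 2, so t[39] = t[3] = 5.

5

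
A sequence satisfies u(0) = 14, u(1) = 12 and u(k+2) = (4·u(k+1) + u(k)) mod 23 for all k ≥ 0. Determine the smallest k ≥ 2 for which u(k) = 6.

Computing terms: u(0) = 14, u(1) = 12, u(2) = 16, u(3) = 7, u(4) = 21, u(5) = 22, u(6) = 17, u(7) = 21, u(8) = 9, u(9) = 11, u(10) = 7, u(11) = 16, u(12) = 2, u(13) = 1, u(14) = 6, u(15) = 2, u(16) = 14, u(17) = 12.
The sequence repeats with period 16.
The value 6 first appears (with k ≥ 2) at u(14).

14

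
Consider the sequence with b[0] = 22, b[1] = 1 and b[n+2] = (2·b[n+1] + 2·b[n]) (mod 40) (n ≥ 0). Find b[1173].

b[0] = 22, b[1] = 1, b[2] = 6, b[3] = 14, b[4] = 0, b[5] = 28, b[6] = 16, b[7] = 8, b[8] = 8, b[9] = 32, b[10] = 0, b[11] = 24, b[12] = 8, b[13] = 24, b[14] = 24, b[15] = 16, b[16] = 0, b[17] = 32, b[18] = 24, b[19] = 32, b[20] = 32, b[21] = 8, b[22] = 0, b[23] = 16, b[24] = 32, b[25] = 16, b[26] = 16, b[27] = 24, b[28] = 0, b[29] = 8, b[30] = 16, b[31] = 8.
Since (b[30], b[31]) = (b[6], b[7]) = (16, 8) (two consecutive terms determine the rest), the sequence is eventually periodic: after a pre-period of length 6 it cycles with period 24.
For n ≥ 6, b[n] depends only on (n - 6) mod 24. (1173 - 6) mod 24 = 15, so b[1173] = b[21] = 8.

8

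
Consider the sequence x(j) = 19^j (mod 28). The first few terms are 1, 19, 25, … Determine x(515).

3

x(0) = 1,  x(1) = 19,  x(2) = 25,  x(3) = 27,  x(4) = 9,  x(5) = 3,  x(6) = 1.
The sequence repeats with period 6.
So x(515) = x(0 + ((515-0) mod 6)) = x(5) = 3.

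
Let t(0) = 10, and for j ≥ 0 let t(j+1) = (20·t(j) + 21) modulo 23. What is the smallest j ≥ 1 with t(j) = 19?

21

We have t(0) = 10, t(1) = 14, t(2) = 2, t(3) = 15, t(4) = 22, t(5) = 1, t(6) = 18, t(7) = 13, t(8) = 5, t(9) = 6, t(10) = 3, t(11) = 12, t(12) = 8, t(13) = 20, t(14) = 7, t(15) = 0, t(16) = 21, t(17) = 4, t(18) = 9, t(19) = 17, t(20) = 16, t(21) = 19, t(22) = 10.
Since t(22) = t(0) = 10, the sequence is periodic with period 22.
The value 19 first appears (with j ≥ 1) at t(21).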